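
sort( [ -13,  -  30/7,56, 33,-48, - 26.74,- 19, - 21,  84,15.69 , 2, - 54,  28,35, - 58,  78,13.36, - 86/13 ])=[  -  58, - 54, - 48, - 26.74,-21, - 19, - 13,- 86/13, - 30/7,2,13.36,15.69, 28,33,35, 56,  78,84]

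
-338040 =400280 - 738320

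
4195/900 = 839/180 = 4.66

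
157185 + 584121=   741306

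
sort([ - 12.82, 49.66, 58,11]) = [ - 12.82,11,49.66,58] 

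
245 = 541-296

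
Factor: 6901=67^1*103^1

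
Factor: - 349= - 349^1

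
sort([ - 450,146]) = [ - 450,146]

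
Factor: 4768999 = 71^1 * 67169^1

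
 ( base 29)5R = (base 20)8C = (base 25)6M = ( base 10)172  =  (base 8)254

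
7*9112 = 63784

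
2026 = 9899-7873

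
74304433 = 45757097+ 28547336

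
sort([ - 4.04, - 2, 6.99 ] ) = [-4.04, - 2, 6.99] 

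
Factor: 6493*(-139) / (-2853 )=3^(- 2 )*43^1 * 139^1*151^1*317^( - 1) = 902527/2853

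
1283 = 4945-3662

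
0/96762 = 0 = 0.00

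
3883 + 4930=8813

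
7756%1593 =1384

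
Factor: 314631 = 3^3*43^1*271^1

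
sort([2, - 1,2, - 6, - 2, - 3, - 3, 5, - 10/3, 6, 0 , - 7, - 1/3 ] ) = [ - 7, - 6,  -  10/3, -3, - 3,-2, - 1,-1/3,0,2, 2, 5  ,  6]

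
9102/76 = 4551/38 = 119.76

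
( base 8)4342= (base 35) 1ty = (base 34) 1WU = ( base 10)2274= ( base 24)3MI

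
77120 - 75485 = 1635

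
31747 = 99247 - 67500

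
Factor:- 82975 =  - 5^2*3319^1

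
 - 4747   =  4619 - 9366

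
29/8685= 29/8685 = 0.00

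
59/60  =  59/60= 0.98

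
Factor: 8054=2^1*4027^1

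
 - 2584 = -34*76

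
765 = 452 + 313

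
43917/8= 43917/8 = 5489.62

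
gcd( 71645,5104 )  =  1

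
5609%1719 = 452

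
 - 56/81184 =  - 7/10148 = - 0.00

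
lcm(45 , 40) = 360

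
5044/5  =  1008 +4/5 = 1008.80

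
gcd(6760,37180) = 3380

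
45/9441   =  5/1049 = 0.00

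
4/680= 1/170= 0.01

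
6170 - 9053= - 2883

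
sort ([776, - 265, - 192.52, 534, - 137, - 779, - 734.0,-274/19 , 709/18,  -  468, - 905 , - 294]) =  [ - 905, - 779, - 734.0, - 468, - 294,  -  265, - 192.52, - 137, - 274/19,709/18,534 , 776]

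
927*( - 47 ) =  - 43569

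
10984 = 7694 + 3290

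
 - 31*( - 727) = 22537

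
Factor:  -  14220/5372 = -45/17 = - 3^2*5^1*17^(-1)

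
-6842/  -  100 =68+ 21/50=   68.42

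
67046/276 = 242 + 127/138 = 242.92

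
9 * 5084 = 45756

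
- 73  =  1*(-73 ) 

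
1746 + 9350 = 11096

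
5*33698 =168490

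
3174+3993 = 7167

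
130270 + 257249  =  387519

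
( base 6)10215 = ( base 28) 1L7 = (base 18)44B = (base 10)1379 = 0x563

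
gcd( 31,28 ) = 1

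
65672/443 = 65672/443=148.24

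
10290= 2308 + 7982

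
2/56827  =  2/56827  =  0.00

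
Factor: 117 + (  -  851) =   -  2^1*367^1 = - 734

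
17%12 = 5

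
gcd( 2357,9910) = 1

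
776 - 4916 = -4140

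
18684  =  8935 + 9749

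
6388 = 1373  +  5015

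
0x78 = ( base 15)80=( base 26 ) 4G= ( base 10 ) 120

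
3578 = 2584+994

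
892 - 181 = 711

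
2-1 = 1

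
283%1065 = 283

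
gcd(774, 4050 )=18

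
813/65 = 813/65 = 12.51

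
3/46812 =1/15604  =  0.00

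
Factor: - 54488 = - 2^3*7^2*139^1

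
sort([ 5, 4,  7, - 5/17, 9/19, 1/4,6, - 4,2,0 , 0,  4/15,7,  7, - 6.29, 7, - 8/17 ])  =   [ - 6.29 ,-4,-8/17,-5/17,0,0,1/4  ,  4/15, 9/19, 2,4, 5,  6,  7, 7, 7 , 7]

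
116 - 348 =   -  232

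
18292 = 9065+9227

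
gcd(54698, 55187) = 1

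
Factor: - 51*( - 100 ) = 5100=2^2*3^1*5^2*17^1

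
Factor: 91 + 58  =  149^1  =  149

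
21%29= 21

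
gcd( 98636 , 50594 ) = 2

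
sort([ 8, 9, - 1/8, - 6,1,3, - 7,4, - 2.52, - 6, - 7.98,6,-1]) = [ - 7.98, - 7, - 6, - 6, - 2.52, - 1, - 1/8,1,3, 4,6,8,9]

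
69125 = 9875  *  7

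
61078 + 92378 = 153456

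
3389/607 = 5 + 354/607 = 5.58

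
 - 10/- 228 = 5/114 = 0.04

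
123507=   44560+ 78947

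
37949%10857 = 5378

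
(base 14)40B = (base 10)795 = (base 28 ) 10b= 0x31b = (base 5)11140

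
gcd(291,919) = 1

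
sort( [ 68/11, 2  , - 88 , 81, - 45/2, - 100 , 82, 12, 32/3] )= [-100, - 88,-45/2,  2 , 68/11, 32/3  ,  12,  81,82 ]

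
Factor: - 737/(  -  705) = 3^( - 1)*5^( - 1)*11^1*47^(-1 )*67^1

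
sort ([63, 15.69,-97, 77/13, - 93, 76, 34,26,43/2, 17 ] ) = [-97, - 93, 77/13, 15.69, 17, 43/2, 26, 34 , 63,76]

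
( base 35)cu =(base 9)550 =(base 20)12a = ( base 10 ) 450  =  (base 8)702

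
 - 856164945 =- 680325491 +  - 175839454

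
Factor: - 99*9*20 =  - 17820 = -  2^2*3^4*5^1*11^1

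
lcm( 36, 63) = 252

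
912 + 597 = 1509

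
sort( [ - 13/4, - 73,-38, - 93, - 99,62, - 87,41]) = [  -  99,- 93, - 87,  -  73, - 38, - 13/4,41 , 62 ]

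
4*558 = 2232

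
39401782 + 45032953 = 84434735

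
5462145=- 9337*( - 585 )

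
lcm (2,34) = 34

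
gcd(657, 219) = 219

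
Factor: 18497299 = 37^1*499927^1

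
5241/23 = 5241/23 = 227.87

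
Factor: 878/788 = 2^(-1)*197^( - 1 ) * 439^1 = 439/394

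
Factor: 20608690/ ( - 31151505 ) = -4121738/6230301  =  -2^1 * 3^ ( - 1)* 7^( - 2 )*11^( - 1 )*23^1*3853^ (  -  1)*89603^1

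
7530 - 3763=3767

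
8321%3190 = 1941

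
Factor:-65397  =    -  3^1*21799^1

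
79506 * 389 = 30927834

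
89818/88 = 44909/44  =  1020.66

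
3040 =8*380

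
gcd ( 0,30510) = 30510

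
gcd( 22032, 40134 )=6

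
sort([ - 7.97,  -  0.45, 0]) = [ - 7.97, - 0.45,  0]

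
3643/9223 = 3643/9223 = 0.39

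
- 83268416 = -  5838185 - 77430231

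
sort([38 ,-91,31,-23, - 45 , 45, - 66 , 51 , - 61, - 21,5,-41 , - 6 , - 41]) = [ - 91,  -  66, - 61 , - 45, - 41, - 41 , - 23 , - 21, - 6,5,31 , 38,45,  51]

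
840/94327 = 840/94327 = 0.01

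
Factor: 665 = 5^1*7^1*19^1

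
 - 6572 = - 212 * 31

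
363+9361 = 9724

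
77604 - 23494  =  54110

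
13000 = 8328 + 4672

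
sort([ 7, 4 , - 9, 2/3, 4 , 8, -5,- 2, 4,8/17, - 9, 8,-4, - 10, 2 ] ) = [ - 10  , - 9, - 9, - 5, - 4, - 2,8/17, 2/3, 2, 4 , 4, 4,7, 8 , 8 ] 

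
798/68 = 399/34 = 11.74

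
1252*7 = 8764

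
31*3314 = 102734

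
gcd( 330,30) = 30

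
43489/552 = 78 + 433/552  =  78.78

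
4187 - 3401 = 786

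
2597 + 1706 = 4303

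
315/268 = 315/268=1.18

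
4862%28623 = 4862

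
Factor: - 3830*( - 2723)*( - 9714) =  - 2^2 * 3^1* 5^1*7^1 * 383^1 * 389^1 * 1619^1= - 101308180260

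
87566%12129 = 2663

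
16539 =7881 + 8658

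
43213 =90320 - 47107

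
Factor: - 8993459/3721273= -17^1*529027^1*3721273^ ( - 1)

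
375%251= 124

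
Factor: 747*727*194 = 105355386 = 2^1 * 3^2*83^1*97^1*727^1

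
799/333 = 2 + 133/333 = 2.40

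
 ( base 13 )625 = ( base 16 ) 415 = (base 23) 1ma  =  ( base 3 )1102201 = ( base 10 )1045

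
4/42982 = 2/21491 = 0.00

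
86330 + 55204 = 141534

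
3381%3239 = 142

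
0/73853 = 0 = 0.00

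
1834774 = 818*2243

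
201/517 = 201/517 = 0.39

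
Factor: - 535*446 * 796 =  - 2^3 * 5^1*107^1*199^1 * 223^1 =- 189933560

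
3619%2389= 1230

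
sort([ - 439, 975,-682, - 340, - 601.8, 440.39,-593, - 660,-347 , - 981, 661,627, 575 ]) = [-981, - 682, - 660, - 601.8, - 593, - 439,  -  347, - 340,  440.39, 575 , 627, 661, 975 ]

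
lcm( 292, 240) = 17520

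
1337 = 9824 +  - 8487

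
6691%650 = 191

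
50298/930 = 8383/155 = 54.08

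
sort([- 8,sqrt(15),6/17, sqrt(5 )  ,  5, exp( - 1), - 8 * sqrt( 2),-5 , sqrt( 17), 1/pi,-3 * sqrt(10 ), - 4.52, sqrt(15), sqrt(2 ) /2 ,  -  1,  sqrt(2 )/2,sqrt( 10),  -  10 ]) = [ - 8 * sqrt(2 ),- 10,-3*sqrt (10), - 8,-5, -4.52, - 1, 1/pi, 6/17,exp (- 1 ), sqrt(2 ) /2,sqrt(2) /2 , sqrt(5 ),  sqrt(10),sqrt(15),  sqrt( 15), sqrt ( 17), 5]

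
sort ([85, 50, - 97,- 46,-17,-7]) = [ - 97,-46,-17,-7,50,  85] 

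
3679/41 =89 + 30/41 = 89.73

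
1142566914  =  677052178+465514736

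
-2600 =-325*8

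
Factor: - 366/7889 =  - 2^1*  3^1* 7^(-3)*23^( - 1 ) * 61^1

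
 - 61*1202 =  - 73322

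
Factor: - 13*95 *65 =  - 5^2* 13^2*19^1 = - 80275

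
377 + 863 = 1240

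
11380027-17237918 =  - 5857891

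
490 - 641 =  - 151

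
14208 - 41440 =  - 27232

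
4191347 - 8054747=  - 3863400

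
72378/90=4021/5 = 804.20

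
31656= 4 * 7914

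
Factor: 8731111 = 8731111^1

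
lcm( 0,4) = 0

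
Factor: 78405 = 3^1*5^1 * 5227^1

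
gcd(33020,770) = 10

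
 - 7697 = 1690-9387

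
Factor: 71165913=3^1 * 7^1*13^1 * 29^1*89^1*101^1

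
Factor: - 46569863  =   - 46569863^1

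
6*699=4194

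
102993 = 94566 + 8427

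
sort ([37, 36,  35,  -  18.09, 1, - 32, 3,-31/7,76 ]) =[  -  32, - 18.09,- 31/7,1,3,35,  36,  37, 76]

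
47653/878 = 54+ 241/878 = 54.27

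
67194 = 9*7466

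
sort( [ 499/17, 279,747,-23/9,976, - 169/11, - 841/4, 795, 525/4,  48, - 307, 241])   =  [-307, - 841/4, - 169/11,-23/9, 499/17, 48 , 525/4,241,279,747, 795  ,  976 ]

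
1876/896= 2+3/32 = 2.09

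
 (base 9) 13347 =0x234A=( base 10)9034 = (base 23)h1i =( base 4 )2031022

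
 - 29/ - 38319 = 29/38319 = 0.00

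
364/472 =91/118 = 0.77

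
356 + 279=635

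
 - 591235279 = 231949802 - 823185081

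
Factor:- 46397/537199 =-31^( - 2 )*83^1=- 83/961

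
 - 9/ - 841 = 9/841= 0.01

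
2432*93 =226176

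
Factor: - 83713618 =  - 2^1*41856809^1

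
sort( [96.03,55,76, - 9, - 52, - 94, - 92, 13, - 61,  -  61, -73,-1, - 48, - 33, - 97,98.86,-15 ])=[ - 97, - 94, - 92, - 73,-61, - 61, - 52, - 48, - 33, - 15,  -  9,-1, 13, 55,76,96.03,98.86 ]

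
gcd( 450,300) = 150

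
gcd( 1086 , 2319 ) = 3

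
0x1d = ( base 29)10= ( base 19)1a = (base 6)45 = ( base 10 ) 29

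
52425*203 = 10642275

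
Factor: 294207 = 3^1*281^1*349^1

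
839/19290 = 839/19290  =  0.04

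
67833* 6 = 406998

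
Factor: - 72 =-2^3*3^2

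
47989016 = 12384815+35604201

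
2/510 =1/255=0.00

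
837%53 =42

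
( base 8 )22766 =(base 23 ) I8C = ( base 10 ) 9718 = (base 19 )17H9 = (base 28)cb2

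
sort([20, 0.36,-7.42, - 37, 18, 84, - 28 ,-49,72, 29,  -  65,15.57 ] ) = [ -65, - 49, - 37, - 28, - 7.42  ,  0.36, 15.57, 18, 20,29, 72, 84]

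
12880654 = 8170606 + 4710048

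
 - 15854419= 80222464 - 96076883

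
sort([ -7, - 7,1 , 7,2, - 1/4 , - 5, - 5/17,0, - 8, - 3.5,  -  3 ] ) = [  -  8, - 7, - 7, - 5, - 3.5, - 3, - 5/17, - 1/4, 0, 1,2 , 7]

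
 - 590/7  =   - 85  +  5/7  =  - 84.29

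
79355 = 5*15871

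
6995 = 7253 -258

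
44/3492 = 11/873  =  0.01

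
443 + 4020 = 4463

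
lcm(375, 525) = 2625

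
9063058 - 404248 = 8658810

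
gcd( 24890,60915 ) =655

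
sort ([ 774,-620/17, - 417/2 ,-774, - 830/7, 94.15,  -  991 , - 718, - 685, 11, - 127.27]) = [ - 991, - 774, - 718, - 685, - 417/2, - 127.27, - 830/7 , - 620/17, 11,94.15,774] 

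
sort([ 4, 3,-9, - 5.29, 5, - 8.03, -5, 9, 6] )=[ - 9, - 8.03, - 5.29,-5,3, 4, 5, 6,9] 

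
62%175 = 62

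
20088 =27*744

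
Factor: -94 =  - 2^1 * 47^1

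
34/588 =17/294  =  0.06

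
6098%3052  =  3046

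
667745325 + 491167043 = 1158912368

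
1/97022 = 1/97022 = 0.00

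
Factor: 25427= 47^1*  541^1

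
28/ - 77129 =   -  1 + 77101/77129  =  - 0.00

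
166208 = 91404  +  74804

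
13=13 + 0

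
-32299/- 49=659  +  8/49 = 659.16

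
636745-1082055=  - 445310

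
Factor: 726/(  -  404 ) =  - 363/202 = -2^( - 1)* 3^1*11^2* 101^(-1)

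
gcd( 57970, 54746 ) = 62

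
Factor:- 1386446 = - 2^1*693223^1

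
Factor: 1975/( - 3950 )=-2^( - 1) = -1/2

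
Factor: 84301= 7^1*12043^1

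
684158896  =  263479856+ 420679040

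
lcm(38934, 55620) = 389340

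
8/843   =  8/843 = 0.01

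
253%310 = 253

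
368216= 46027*8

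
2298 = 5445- 3147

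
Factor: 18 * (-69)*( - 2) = 2^2*3^3*23^1 = 2484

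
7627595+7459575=15087170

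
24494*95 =2326930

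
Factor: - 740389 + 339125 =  - 401264 = - 2^4*31^1*809^1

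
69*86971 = 6000999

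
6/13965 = 2/4655 = 0.00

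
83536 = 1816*46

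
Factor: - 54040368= - 2^4*3^1*163^1*6907^1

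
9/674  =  9/674 = 0.01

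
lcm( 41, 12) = 492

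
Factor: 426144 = 2^5*3^1*23^1*193^1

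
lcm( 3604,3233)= 219844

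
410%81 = 5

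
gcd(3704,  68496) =8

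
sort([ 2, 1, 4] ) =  [ 1,2, 4] 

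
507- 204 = 303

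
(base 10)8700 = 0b10000111111100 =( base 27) bp6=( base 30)9k0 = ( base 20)11F0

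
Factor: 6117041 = 7^1 * 873863^1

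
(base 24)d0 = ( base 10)312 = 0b100111000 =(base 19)G8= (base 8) 470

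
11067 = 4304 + 6763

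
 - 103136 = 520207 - 623343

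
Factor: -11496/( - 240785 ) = 2^3*3^1*5^( - 1)*479^1*48157^( - 1 )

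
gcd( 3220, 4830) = 1610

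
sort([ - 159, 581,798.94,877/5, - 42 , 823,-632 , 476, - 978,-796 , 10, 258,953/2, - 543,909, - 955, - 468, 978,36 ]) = [ - 978, - 955, - 796, - 632,  -  543, - 468,  -  159,  -  42, 10,36,877/5, 258,  476,953/2,581,798.94, 823,909,978]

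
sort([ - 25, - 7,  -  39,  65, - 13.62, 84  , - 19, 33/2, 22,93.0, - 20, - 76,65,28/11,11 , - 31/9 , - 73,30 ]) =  [ - 76, - 73, - 39, - 25, - 20,-19,-13.62, - 7 , - 31/9, 28/11, 11, 33/2,22,30, 65,65, 84, 93.0] 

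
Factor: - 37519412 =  - 2^2 * 7^1*431^1*3109^1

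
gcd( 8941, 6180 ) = 1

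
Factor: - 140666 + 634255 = 493589 = 53^1*67^1*139^1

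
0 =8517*0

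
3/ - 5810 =- 3/5810 = -0.00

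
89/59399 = 89/59399 = 0.00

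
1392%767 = 625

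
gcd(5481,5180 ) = 7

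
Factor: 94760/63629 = 2^3*5^1*23^1*103^1*63629^( - 1)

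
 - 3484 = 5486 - 8970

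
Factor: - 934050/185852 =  - 975/194= - 2^ ( - 1) * 3^1*5^2*13^1*97^ ( - 1 )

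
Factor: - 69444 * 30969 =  - 2^2*3^6*31^1 * 37^1*643^1 = -2150611236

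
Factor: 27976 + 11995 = 39971^1 =39971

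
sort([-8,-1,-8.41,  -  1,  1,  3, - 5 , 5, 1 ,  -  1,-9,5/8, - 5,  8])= [ - 9, - 8.41, - 8, - 5,  -  5,  -  1, - 1, - 1,5/8 , 1, 1, 3, 5,8 ]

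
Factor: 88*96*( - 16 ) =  - 135168 = - 2^12*3^1*11^1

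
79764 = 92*867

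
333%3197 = 333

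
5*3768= 18840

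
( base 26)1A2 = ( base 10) 938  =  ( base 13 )572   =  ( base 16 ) 3aa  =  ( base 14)4B0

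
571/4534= 571/4534 = 0.13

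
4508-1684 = 2824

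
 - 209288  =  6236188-6445476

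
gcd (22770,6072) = 1518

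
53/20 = 2+13/20= 2.65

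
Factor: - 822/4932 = - 1/6  =  -2^( - 1 ) * 3^ ( - 1)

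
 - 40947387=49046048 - 89993435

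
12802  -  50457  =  -37655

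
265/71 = 3 + 52/71 =3.73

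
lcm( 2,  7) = 14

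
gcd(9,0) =9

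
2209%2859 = 2209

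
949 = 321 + 628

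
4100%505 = 60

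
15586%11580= 4006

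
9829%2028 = 1717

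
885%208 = 53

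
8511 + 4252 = 12763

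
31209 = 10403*3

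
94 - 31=63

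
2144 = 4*536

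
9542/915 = 10+392/915 =10.43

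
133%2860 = 133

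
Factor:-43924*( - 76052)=3340508048 = 2^4 * 79^1*139^1 *19013^1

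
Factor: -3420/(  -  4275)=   2^2*5^( - 1) = 4/5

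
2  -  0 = 2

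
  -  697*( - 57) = 39729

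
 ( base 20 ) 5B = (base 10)111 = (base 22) 51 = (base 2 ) 1101111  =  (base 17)69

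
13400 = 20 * 670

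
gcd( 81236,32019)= 1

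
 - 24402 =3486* ( - 7) 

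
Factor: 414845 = 5^1* 29^1*2861^1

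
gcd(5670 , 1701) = 567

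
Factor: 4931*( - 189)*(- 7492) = 6982236828 =2^2*3^3 * 7^1*1873^1*4931^1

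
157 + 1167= 1324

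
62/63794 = 31/31897 = 0.00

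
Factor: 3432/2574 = 4/3 = 2^2*3^( - 1 )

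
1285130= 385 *3338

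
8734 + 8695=17429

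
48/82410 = 8/13735 = 0.00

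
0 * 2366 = 0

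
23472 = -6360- - 29832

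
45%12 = 9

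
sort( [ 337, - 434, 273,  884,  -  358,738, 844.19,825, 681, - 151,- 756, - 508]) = [ - 756, - 508,-434, - 358, - 151,273,337,681,738,825,844.19 , 884 ]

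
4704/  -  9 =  - 523 + 1/3 =- 522.67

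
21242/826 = 25 + 296/413 = 25.72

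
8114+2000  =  10114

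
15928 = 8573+7355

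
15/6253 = 15/6253 = 0.00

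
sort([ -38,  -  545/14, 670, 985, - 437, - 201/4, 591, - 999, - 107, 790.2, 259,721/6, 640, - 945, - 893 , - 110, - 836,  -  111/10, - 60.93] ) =[ - 999,  -  945, - 893, - 836, - 437 , - 110, - 107 , - 60.93, - 201/4,-545/14, - 38,-111/10, 721/6, 259, 591,640, 670,790.2, 985 ] 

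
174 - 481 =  - 307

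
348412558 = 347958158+454400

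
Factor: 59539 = 59539^1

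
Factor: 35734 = 2^1*17^1 *1051^1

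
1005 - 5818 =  - 4813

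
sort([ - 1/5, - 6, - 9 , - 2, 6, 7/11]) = [ - 9, - 6, - 2, - 1/5,7/11,  6 ] 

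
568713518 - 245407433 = 323306085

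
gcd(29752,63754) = 2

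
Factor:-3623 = -3623^1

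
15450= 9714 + 5736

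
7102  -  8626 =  - 1524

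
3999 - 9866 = - 5867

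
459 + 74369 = 74828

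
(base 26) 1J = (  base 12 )39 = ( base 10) 45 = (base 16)2d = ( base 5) 140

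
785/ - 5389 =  - 785/5389 = -0.15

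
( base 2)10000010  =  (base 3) 11211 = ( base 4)2002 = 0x82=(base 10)130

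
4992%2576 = 2416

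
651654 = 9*72406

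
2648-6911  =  - 4263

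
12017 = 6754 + 5263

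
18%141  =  18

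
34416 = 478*72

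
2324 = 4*581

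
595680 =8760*68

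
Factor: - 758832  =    -  2^4 *3^1*15809^1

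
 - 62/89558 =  - 31/44779 = - 0.00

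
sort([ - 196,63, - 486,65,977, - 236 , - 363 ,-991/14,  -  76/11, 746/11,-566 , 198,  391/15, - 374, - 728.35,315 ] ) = [ - 728.35, - 566 , - 486, - 374, - 363,-236, - 196,-991/14,- 76/11, 391/15, 63, 65, 746/11,198,  315,  977]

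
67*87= 5829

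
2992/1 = 2992 = 2992.00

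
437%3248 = 437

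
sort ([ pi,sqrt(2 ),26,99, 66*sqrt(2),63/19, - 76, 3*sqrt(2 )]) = [-76, sqrt(2 ),  pi,63/19,3*sqrt ( 2), 26,66*sqrt(2),99 ]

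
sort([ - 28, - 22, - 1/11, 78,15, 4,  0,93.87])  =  [ - 28, - 22 , - 1/11,0, 4, 15,78, 93.87] 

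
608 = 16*38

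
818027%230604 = 126215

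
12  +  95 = 107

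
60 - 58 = 2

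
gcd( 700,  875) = 175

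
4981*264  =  1314984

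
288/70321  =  288/70321 = 0.00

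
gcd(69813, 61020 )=9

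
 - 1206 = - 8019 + 6813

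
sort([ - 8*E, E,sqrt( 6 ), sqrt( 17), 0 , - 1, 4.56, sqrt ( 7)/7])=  [ - 8*E, - 1, 0, sqrt( 7 ) /7,sqrt( 6), E, sqrt( 17), 4.56]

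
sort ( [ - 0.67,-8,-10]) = [ - 10,-8 ,  -  0.67 ] 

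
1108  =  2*554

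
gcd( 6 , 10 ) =2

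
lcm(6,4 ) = 12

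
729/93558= 243/31186 = 0.01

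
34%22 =12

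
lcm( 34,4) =68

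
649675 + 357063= 1006738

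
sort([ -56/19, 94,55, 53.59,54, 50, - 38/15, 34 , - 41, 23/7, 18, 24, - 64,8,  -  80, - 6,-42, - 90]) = [ - 90, - 80, - 64, - 42,-41, - 6, - 56/19, - 38/15, 23/7, 8, 18, 24,34, 50,53.59,54, 55,94 ] 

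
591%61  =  42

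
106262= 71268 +34994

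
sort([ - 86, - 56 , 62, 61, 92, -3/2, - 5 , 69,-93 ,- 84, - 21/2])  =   [ - 93, - 86, - 84, - 56 , - 21/2, - 5 , - 3/2, 61, 62,69,92]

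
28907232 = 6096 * 4742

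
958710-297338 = 661372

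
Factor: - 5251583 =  - 2251^1 * 2333^1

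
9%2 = 1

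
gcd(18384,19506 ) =6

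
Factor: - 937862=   -  2^1*283^1*1657^1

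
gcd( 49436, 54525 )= 727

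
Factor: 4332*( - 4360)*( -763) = 2^5*3^1* 5^1*7^1*19^2*109^2 = 14411177760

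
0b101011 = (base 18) 27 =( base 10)43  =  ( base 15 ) 2d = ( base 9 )47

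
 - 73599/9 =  -24533/3=- 8177.67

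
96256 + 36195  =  132451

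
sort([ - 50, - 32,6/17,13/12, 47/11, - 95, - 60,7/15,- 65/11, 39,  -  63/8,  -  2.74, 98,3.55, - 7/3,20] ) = [ - 95,-60, - 50, - 32, - 63/8, - 65/11, - 2.74, - 7/3,6/17,7/15, 13/12,3.55, 47/11, 20,39,98]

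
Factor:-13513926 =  - 2^1 * 3^1*23^1*97927^1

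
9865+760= 10625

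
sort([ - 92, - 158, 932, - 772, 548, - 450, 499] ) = [ - 772, - 450, - 158, - 92, 499, 548, 932 ]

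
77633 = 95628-17995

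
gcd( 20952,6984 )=6984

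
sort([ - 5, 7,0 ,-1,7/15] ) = [-5,- 1 , 0 , 7/15,7] 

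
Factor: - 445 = -5^1 * 89^1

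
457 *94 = 42958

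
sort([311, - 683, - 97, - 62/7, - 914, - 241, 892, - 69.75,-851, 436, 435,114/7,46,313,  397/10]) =[ - 914, - 851, - 683,- 241, - 97,- 69.75, - 62/7, 114/7,397/10, 46,  311,313,435, 436, 892] 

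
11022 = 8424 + 2598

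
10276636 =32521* 316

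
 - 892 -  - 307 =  - 585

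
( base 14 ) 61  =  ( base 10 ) 85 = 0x55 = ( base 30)2p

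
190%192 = 190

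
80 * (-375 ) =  - 30000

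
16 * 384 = 6144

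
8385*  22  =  184470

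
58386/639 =19462/213 = 91.37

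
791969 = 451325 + 340644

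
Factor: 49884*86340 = 4306984560 = 2^4*3^2*5^1*1439^1*4157^1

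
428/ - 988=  - 1 + 140/247=- 0.43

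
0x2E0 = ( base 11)60A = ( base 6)3224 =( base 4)23200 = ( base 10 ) 736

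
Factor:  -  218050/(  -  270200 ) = 2^( - 2)*7^1*89^1*193^( - 1) = 623/772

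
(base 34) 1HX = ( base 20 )487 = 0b11011100111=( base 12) 1033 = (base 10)1767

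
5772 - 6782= - 1010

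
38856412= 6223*6244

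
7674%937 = 178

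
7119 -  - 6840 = 13959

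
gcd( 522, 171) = 9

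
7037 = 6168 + 869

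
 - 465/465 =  - 1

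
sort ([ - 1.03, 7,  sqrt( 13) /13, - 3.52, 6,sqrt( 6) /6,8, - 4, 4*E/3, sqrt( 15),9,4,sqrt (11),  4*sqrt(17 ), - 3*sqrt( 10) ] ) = [ - 3*sqrt( 10), - 4, - 3.52, - 1.03,sqrt(13 )/13, sqrt( 6 )/6, sqrt(11),4*E/3, sqrt( 15),4,6,7,8 , 9,4*sqrt( 17)]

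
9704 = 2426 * 4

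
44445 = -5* (- 8889) 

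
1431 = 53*27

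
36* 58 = 2088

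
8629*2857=24653053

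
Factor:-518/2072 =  - 2^( - 2 ) = - 1/4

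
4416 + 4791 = 9207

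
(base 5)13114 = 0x40a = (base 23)1lm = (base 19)2G8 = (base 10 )1034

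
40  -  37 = 3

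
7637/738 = 10 + 257/738=10.35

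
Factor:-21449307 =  - 3^1*11^2*37^1*1597^1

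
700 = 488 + 212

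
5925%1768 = 621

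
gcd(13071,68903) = 1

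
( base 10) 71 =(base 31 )29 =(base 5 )241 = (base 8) 107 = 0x47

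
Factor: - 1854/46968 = -3/76 = - 2^(  -  2)* 3^1 * 19^( - 1)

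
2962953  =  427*6939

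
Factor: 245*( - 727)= - 5^1*7^2*727^1 =- 178115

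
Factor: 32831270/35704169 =2^1*5^1 * 3283127^1*35704169^(-1)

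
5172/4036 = 1293/1009 = 1.28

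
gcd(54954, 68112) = 774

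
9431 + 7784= 17215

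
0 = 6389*0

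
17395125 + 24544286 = 41939411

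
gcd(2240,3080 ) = 280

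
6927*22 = 152394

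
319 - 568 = -249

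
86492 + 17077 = 103569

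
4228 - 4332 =  -  104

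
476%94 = 6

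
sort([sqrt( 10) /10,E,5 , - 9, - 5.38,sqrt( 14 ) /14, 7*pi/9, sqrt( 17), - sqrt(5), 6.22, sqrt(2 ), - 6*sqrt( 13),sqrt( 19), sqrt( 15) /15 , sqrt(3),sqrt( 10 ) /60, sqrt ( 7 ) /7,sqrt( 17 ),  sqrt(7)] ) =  [ - 6*sqrt( 13), - 9, - 5.38, - sqrt(5 ) , sqrt(10 )/60,sqrt (15 ) /15,sqrt(14)/14, sqrt(10 ) /10,sqrt( 7) /7,sqrt( 2),sqrt( 3),  7 * pi/9,sqrt(7),E, sqrt( 17 ), sqrt(17 ),sqrt (19) , 5, 6.22]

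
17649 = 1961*9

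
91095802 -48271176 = 42824626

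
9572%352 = 68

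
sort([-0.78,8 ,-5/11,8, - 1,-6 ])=[-6,-1, - 0.78, - 5/11,8,8]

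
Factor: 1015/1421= 5^1 * 7^(  -  1) = 5/7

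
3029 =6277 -3248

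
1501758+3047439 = 4549197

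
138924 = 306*454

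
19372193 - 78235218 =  - 58863025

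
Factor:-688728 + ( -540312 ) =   -  1229040 = - 2^4*3^3*5^1  *569^1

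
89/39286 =89/39286 = 0.00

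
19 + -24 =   -  5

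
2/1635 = 2/1635 = 0.00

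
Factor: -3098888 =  - 2^3*13^1*83^1*359^1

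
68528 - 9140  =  59388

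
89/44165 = 89/44165 = 0.00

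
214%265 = 214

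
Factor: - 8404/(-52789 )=2^2 * 191^1*4799^( - 1)=764/4799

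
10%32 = 10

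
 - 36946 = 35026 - 71972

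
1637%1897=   1637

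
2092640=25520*82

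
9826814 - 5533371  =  4293443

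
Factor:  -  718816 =-2^5*7^1*3209^1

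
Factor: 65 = 5^1*13^1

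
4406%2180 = 46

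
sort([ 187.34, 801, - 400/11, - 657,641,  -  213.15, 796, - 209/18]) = [-657, - 213.15 , - 400/11, - 209/18, 187.34,  641,796,  801 ] 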